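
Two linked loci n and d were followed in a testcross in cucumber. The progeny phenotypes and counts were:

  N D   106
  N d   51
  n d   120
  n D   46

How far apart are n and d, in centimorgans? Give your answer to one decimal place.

30.0 centimorgans

The two most frequent classes, N D (106) and n d (120), are the parental types, so the F1 was N D / n d.
The recombinant classes are N d and n D: 51 + 46 = 97.
Recombination frequency = 97/323 = 0.3003 ≈ 30.0%, i.e. 30.0 centimorgans.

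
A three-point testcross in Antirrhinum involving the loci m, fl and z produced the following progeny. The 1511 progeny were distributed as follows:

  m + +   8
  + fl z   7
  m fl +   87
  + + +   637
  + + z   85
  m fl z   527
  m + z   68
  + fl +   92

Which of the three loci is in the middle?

The two most frequent reciprocal classes, m fl z and + + +, are the parental types, so the F1 was m fl z / + + +.
The two rarest classes, + fl z and m + +, are the double crossovers. Comparing them with the parentals, only the m allele has switched, so m is the middle locus and the order is fl – m – z.

m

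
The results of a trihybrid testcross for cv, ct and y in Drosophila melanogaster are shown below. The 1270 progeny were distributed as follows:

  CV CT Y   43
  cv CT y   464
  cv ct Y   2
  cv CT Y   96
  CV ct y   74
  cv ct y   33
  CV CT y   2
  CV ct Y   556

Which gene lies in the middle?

The two most frequent reciprocal classes, CV ct Y and cv CT y, are the parental types, so the F1 was CV ct Y / cv CT y.
The two rarest classes, cv ct Y and CV CT y, are the double crossovers. Comparing them with the parentals, only the cv allele has switched, so cv is the middle locus and the order is ct – cv – y.

cv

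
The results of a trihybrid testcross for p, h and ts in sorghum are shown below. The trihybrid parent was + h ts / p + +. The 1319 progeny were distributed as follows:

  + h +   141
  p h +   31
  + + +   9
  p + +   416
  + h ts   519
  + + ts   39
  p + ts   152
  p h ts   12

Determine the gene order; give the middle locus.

p

The two rarest classes, p h ts and + + +, are the double crossovers. Comparing them with the parentals, only the p allele has switched, so p is the middle locus and the order is h – p – ts.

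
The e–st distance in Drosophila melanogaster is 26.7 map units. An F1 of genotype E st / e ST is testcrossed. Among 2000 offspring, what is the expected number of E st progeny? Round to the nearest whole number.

733

A map distance of 26.7 map units corresponds to a recombination frequency of 0.267.
The F1 is E st / e ST, so E st is a parental gamete class with expected frequency (1 − r)/2 = 0.733/2 = 0.3665.
Expected number = 0.3665 × 2000 = 733.00 ≈ 733.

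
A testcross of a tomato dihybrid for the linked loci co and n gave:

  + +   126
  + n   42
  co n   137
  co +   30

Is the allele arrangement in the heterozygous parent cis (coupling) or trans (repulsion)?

cis

The two most frequent classes are + + (126) and co n (137); these are the parental (non-recombinant) types.
So the F1 carried + + on one chromosome and co n on the other — the recessive alleles are on the same chromosome (cis / coupling).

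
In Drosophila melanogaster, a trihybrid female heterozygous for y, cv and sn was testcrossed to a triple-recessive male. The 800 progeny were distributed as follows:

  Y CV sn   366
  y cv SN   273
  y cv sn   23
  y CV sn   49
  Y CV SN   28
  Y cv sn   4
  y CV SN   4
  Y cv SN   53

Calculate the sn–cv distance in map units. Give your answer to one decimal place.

The two most frequent reciprocal classes, Y CV sn and y cv SN, are the parental types, so the F1 was Y CV sn / y cv SN.
The two rarest classes, Y cv sn and y CV SN, are the double crossovers. Comparing them with the parentals, only the cv allele has switched, so cv is the middle locus and the order is sn – cv – y.
Crossovers in the sn–cv interval produce the single-crossover classes Y CV SN and y cv sn (28 + 23 = 51) plus the double crossovers (8).
RF(sn–cv) = (51 + 8) / 800 = 59/800 = 0.0737 → 7.4 map units.

7.4 map units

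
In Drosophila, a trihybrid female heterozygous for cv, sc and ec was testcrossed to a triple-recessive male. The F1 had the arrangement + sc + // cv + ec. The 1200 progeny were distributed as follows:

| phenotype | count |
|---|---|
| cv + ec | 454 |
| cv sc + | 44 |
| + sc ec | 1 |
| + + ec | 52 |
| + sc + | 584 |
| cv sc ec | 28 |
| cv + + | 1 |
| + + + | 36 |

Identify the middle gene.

The two rarest classes, + sc ec and cv + +, are the double crossovers. Comparing them with the parentals, only the ec allele has switched, so ec is the middle locus and the order is sc – ec – cv.

ec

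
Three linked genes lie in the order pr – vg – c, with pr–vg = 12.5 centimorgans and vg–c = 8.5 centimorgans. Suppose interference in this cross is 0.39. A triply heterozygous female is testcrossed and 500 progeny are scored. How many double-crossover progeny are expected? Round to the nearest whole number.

Map distances give recombination frequencies of 0.125 and 0.085 for the two intervals.
With interference 0.39 (so coincidence = 0.61), expected double-crossover frequency = 0.125 × 0.085 × 0.61 = 0.00648.
Expected number = 0.00648 × 500 = 3.24 ≈ 3.

3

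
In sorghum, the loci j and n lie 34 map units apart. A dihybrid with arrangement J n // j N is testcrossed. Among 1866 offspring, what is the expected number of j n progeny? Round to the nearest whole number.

A map distance of 34 map units corresponds to a recombination frequency of 0.340.
The F1 is J n / j N, so j n is a recombinant gamete class with expected frequency r/2 = 0.340/2 = 0.1700.
Expected number = 0.1700 × 1866 = 317.22 ≈ 317.

317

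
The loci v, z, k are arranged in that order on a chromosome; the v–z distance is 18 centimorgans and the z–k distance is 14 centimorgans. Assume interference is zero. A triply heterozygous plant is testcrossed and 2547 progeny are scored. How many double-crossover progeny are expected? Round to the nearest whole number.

64

Map distances give recombination frequencies of 0.180 and 0.140 for the two intervals.
With no interference, expected double-crossover frequency = 0.180 × 0.140 = 0.02520.
Expected number = 0.02520 × 2547 = 64.18 ≈ 64.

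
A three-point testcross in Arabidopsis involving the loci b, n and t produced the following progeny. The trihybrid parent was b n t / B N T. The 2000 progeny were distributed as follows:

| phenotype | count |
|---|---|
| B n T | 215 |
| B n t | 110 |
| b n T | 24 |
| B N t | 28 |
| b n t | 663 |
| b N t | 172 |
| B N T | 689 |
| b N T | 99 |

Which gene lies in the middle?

The two rarest classes, b n T and B N t, are the double crossovers. Comparing them with the parentals, only the t allele has switched, so t is the middle locus and the order is b – t – n.

t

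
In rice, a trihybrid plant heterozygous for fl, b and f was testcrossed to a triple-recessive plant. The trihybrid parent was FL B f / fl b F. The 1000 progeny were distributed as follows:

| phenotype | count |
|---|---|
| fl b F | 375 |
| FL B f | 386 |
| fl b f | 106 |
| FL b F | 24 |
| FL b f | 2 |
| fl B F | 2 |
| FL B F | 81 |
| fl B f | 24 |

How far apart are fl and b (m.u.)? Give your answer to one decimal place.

The two rarest classes, FL b f and fl B F, are the double crossovers. Comparing them with the parentals, only the b allele has switched, so b is the middle locus and the order is f – b – fl.
Crossovers in the b–fl interval produce the single-crossover classes fl B f and FL b F (24 + 24 = 48) plus the double crossovers (4).
RF(b–fl) = (48 + 4) / 1000 = 52/1000 = 0.0520 → 5.2 m.u.

5.2 m.u.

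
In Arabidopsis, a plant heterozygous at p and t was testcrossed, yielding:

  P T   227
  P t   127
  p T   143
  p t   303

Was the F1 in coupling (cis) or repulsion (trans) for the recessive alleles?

cis

The two most frequent classes are P T (227) and p t (303); these are the parental (non-recombinant) types.
So the F1 carried P T on one chromosome and p t on the other — the recessive alleles are on the same chromosome (cis / coupling).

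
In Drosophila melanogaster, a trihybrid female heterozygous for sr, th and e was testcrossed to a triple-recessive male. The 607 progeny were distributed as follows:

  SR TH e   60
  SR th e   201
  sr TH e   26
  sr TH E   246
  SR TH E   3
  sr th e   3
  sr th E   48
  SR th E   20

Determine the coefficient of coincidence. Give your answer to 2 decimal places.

The two most frequent reciprocal classes, sr TH E and SR th e, are the parental types, so the F1 was sr TH E / SR th e.
The two rarest classes, SR TH E and sr th e, are the double crossovers. Comparing them with the parentals, only the sr allele has switched, so sr is the middle locus and the order is th – sr – e.
th–sr: (108 + 6)/607 = 0.1878; sr–e: (46 + 6)/607 = 0.0857.
Expected DCO frequency = 0.1878 × 0.0857 ≈ 0.01609; observed = 6/607 ≈ 0.00988.
Coefficient of coincidence = 0.00988/0.01609 ≈ 0.61.

0.61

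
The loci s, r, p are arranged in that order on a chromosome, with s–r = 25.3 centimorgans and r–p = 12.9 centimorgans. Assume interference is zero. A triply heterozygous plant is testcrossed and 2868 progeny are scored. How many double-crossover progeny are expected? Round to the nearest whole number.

Map distances give recombination frequencies of 0.253 and 0.129 for the two intervals.
With no interference, expected double-crossover frequency = 0.253 × 0.129 = 0.03264.
Expected number = 0.03264 × 2868 = 93.60 ≈ 94.

94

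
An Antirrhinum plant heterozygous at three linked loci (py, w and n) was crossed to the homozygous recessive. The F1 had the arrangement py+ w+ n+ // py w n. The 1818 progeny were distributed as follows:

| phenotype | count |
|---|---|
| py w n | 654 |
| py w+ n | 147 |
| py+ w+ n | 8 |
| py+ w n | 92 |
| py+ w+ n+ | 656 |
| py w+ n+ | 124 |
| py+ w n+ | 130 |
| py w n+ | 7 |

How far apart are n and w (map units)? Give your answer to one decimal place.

16.1 map units

The two rarest classes, py+ w+ n and py w n+, are the double crossovers. Comparing them with the parentals, only the n allele has switched, so n is the middle locus and the order is w – n – py.
Crossovers in the w–n interval produce the single-crossover classes py+ w n+ and py w+ n (130 + 147 = 277) plus the double crossovers (15).
RF(w–n) = (277 + 15) / 1818 = 292/1818 = 0.1606 → 16.1 map units.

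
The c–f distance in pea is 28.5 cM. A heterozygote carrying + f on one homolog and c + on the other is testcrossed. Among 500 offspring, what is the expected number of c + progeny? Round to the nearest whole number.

179

A map distance of 28.5 cM corresponds to a recombination frequency of 0.285.
The F1 is + f / c +, so c + is a parental gamete class with expected frequency (1 − r)/2 = 0.715/2 = 0.3575.
Expected number = 0.3575 × 500 = 178.75 ≈ 179.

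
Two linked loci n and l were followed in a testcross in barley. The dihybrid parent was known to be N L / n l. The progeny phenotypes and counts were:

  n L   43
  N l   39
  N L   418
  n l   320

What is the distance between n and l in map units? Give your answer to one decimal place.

The recombinant classes are N l and n L: 39 + 43 = 82.
Recombination frequency = 82/820 = 0.1000 ≈ 10.0%, i.e. 10.0 map units.

10.0 map units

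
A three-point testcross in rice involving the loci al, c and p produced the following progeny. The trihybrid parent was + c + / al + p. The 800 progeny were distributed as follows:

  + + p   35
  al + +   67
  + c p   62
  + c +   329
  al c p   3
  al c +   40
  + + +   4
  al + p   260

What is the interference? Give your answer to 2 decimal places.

0.50

The two rarest classes, + + + and al c p, are the double crossovers. Comparing them with the parentals, only the c allele has switched, so c is the middle locus and the order is al – c – p.
al–c: (75 + 7)/800 = 0.1025; c–p: (129 + 7)/800 = 0.1700.
Expected DCO frequency = 0.1025 × 0.1700 ≈ 0.01742; observed = 7/800 ≈ 0.00875.
Coefficient of coincidence = 0.00875/0.01742 ≈ 0.50; interference = 1 − 0.50 = 0.50.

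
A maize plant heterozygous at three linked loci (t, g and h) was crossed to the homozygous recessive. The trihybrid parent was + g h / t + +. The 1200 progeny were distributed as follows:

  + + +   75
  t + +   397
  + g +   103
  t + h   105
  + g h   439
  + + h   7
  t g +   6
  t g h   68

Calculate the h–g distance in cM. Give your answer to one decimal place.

18.4 cM

The two rarest classes, + + h and t g +, are the double crossovers. Comparing them with the parentals, only the g allele has switched, so g is the middle locus and the order is t – g – h.
Crossovers in the g–h interval produce the single-crossover classes + g + and t + h (103 + 105 = 208) plus the double crossovers (13).
RF(g–h) = (208 + 13) / 1200 = 221/1200 = 0.1842 → 18.4 cM.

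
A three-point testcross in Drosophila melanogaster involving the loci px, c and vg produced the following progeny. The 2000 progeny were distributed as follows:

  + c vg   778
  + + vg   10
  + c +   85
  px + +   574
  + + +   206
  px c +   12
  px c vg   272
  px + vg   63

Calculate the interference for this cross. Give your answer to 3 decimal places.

0.482

The two most frequent reciprocal classes, + c vg and px + +, are the parental types, so the F1 was + c vg / px + +.
The two rarest classes, + + vg and px c +, are the double crossovers. Comparing them with the parentals, only the c allele has switched, so c is the middle locus and the order is px – c – vg.
px–c: (478 + 22)/2000 = 0.2500; c–vg: (148 + 22)/2000 = 0.0850.
Expected DCO frequency = 0.2500 × 0.0850 ≈ 0.02125; observed = 22/2000 ≈ 0.01100.
Coefficient of coincidence = 0.01100/0.02125 ≈ 0.518; interference = 1 − 0.518 = 0.482.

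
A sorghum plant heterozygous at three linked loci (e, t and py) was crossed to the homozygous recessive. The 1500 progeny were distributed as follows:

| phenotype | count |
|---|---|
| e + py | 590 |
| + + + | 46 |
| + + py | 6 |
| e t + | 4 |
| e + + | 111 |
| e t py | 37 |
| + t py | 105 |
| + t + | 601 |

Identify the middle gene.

e

The two most frequent reciprocal classes, e + py and + t +, are the parental types, so the F1 was e + py / + t +.
The two rarest classes, + + py and e t +, are the double crossovers. Comparing them with the parentals, only the e allele has switched, so e is the middle locus and the order is py – e – t.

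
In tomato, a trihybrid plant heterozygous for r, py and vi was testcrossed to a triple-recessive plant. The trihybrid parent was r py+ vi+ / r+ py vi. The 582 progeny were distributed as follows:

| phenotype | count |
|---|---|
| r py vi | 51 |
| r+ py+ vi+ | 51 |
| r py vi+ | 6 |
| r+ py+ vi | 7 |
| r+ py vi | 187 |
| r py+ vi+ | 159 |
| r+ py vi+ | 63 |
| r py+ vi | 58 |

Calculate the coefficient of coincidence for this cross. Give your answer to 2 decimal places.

0.49

The two rarest classes, r py vi+ and r+ py+ vi, are the double crossovers. Comparing them with the parentals, only the py allele has switched, so py is the middle locus and the order is r – py – vi.
r–py: (102 + 13)/582 = 0.1976; py–vi: (121 + 13)/582 = 0.2302.
Expected DCO frequency = 0.1976 × 0.2302 ≈ 0.04549; observed = 13/582 ≈ 0.02234.
Coefficient of coincidence = 0.02234/0.04549 ≈ 0.49.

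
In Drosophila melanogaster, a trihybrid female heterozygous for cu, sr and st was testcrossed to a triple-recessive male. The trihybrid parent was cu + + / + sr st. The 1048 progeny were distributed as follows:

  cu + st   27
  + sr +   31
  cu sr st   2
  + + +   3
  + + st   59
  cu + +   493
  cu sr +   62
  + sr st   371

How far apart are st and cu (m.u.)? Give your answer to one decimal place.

The two rarest classes, + + + and cu sr st, are the double crossovers. Comparing them with the parentals, only the cu allele has switched, so cu is the middle locus and the order is sr – cu – st.
Crossovers in the cu–st interval produce the single-crossover classes cu + st and + sr + (27 + 31 = 58) plus the double crossovers (5).
RF(cu–st) = (58 + 5) / 1048 = 63/1048 = 0.0601 → 6.0 m.u.

6.0 m.u.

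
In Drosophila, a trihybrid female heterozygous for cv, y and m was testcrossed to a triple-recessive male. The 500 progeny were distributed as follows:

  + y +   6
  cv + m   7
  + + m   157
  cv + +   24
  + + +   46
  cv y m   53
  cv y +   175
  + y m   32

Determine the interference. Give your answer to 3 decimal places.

0.159

The two most frequent reciprocal classes, + + m and cv y +, are the parental types, so the F1 was + + m / cv y +.
The two rarest classes, cv + m and + y +, are the double crossovers. Comparing them with the parentals, only the cv allele has switched, so cv is the middle locus and the order is m – cv – y.
m–cv: (99 + 13)/500 = 0.2240; cv–y: (56 + 13)/500 = 0.1380.
Expected DCO frequency = 0.2240 × 0.1380 ≈ 0.03091; observed = 13/500 ≈ 0.02600.
Coefficient of coincidence = 0.02600/0.03091 ≈ 0.841; interference = 1 − 0.841 = 0.159.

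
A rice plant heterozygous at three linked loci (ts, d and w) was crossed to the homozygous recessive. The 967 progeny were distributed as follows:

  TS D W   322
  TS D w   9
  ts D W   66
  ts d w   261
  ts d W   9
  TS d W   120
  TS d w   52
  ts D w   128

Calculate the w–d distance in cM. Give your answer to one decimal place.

27.5 cM

The two most frequent reciprocal classes, TS D W and ts d w, are the parental types, so the F1 was TS D W / ts d w.
The two rarest classes, TS D w and ts d W, are the double crossovers. Comparing them with the parentals, only the w allele has switched, so w is the middle locus and the order is ts – w – d.
Crossovers in the w–d interval produce the single-crossover classes TS d W and ts D w (120 + 128 = 248) plus the double crossovers (18).
RF(w–d) = (248 + 18) / 967 = 266/967 = 0.2751 → 27.5 cM.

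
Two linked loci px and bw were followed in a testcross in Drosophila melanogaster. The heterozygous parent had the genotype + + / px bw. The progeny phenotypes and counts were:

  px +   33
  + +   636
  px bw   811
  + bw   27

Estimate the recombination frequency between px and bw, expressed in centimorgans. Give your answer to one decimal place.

The recombinant classes are + bw and px +: 27 + 33 = 60.
Recombination frequency = 60/1507 = 0.0398 ≈ 4.0%, i.e. 4.0 centimorgans.

4.0 centimorgans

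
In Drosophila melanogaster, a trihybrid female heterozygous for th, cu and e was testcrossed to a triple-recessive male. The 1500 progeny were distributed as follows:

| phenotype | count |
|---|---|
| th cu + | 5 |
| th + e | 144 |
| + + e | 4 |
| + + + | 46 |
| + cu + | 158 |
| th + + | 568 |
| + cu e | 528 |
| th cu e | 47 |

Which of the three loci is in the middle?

cu

The two most frequent reciprocal classes, + cu e and th + +, are the parental types, so the F1 was + cu e / th + +.
The two rarest classes, + + e and th cu +, are the double crossovers. Comparing them with the parentals, only the cu allele has switched, so cu is the middle locus and the order is e – cu – th.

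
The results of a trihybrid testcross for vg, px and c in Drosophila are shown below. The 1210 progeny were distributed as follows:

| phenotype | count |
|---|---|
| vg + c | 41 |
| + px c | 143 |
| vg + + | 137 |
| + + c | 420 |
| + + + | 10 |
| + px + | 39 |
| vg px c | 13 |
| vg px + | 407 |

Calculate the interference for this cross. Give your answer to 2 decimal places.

0.11

The two most frequent reciprocal classes, vg px + and + + c, are the parental types, so the F1 was vg px + / + + c.
The two rarest classes, vg px c and + + +, are the double crossovers. Comparing them with the parentals, only the c allele has switched, so c is the middle locus and the order is px – c – vg.
px–c: (280 + 23)/1210 = 0.2504; c–vg: (80 + 23)/1210 = 0.0851.
Expected DCO frequency = 0.2504 × 0.0851 ≈ 0.02131; observed = 23/1210 ≈ 0.01901.
Coefficient of coincidence = 0.01901/0.02131 ≈ 0.89; interference = 1 − 0.89 = 0.11.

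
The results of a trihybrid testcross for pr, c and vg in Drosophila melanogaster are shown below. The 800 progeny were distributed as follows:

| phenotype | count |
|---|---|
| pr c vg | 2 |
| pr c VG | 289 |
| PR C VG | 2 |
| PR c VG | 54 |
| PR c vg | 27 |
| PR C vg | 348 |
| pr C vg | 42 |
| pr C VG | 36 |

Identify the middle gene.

vg

The two most frequent reciprocal classes, PR C vg and pr c VG, are the parental types, so the F1 was PR C vg / pr c VG.
The two rarest classes, PR C VG and pr c vg, are the double crossovers. Comparing them with the parentals, only the vg allele has switched, so vg is the middle locus and the order is c – vg – pr.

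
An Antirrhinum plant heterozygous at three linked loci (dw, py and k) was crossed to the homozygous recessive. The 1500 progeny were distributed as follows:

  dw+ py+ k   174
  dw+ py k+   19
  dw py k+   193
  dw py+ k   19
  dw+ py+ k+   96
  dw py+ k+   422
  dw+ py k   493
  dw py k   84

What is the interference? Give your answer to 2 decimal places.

The two most frequent reciprocal classes, dw+ py k and dw py+ k+, are the parental types, so the F1 was dw+ py k / dw py+ k+.
The two rarest classes, dw+ py k+ and dw py+ k, are the double crossovers. Comparing them with the parentals, only the k allele has switched, so k is the middle locus and the order is py – k – dw.
py–k: (367 + 38)/1500 = 0.2700; k–dw: (180 + 38)/1500 = 0.1453.
Expected DCO frequency = 0.2700 × 0.1453 ≈ 0.03923; observed = 38/1500 ≈ 0.02533.
Coefficient of coincidence = 0.02533/0.03923 ≈ 0.65; interference = 1 − 0.65 = 0.35.

0.35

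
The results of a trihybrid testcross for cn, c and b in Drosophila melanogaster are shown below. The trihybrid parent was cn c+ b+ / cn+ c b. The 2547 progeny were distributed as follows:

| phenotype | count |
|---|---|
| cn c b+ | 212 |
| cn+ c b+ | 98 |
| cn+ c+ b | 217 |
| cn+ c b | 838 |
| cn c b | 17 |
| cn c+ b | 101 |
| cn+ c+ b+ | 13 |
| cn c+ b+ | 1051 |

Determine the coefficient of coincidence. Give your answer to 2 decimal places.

0.73

The two rarest classes, cn+ c+ b+ and cn c b, are the double crossovers. Comparing them with the parentals, only the cn allele has switched, so cn is the middle locus and the order is c – cn – b.
c–cn: (429 + 30)/2547 = 0.1802; cn–b: (199 + 30)/2547 = 0.0899.
Expected DCO frequency = 0.1802 × 0.0899 ≈ 0.01620; observed = 30/2547 ≈ 0.01178.
Coefficient of coincidence = 0.01178/0.01620 ≈ 0.73.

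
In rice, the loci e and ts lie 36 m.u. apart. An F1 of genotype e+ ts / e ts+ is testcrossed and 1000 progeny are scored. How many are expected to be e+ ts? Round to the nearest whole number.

A map distance of 36 m.u. corresponds to a recombination frequency of 0.360.
The F1 is e+ ts / e ts+, so e+ ts is a parental gamete class with expected frequency (1 − r)/2 = 0.640/2 = 0.3200.
Expected number = 0.3200 × 1000 = 320.00 ≈ 320.

320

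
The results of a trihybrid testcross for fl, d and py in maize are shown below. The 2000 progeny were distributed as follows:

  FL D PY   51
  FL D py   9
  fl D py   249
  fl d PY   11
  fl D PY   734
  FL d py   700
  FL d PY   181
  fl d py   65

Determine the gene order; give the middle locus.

d

The two most frequent reciprocal classes, FL d py and fl D PY, are the parental types, so the F1 was FL d py / fl D PY.
The two rarest classes, FL D py and fl d PY, are the double crossovers. Comparing them with the parentals, only the d allele has switched, so d is the middle locus and the order is py – d – fl.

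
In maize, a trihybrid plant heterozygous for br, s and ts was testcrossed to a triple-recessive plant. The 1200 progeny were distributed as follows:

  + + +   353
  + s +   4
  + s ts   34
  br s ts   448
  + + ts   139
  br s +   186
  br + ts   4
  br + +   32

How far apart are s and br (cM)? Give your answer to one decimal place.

6.2 cM

The two most frequent reciprocal classes, br s ts and + + +, are the parental types, so the F1 was br s ts / + + +.
The two rarest classes, br + ts and + s +, are the double crossovers. Comparing them with the parentals, only the s allele has switched, so s is the middle locus and the order is ts – s – br.
Crossovers in the s–br interval produce the single-crossover classes + s ts and br + + (34 + 32 = 66) plus the double crossovers (8).
RF(s–br) = (66 + 8) / 1200 = 74/1200 = 0.0617 → 6.2 cM.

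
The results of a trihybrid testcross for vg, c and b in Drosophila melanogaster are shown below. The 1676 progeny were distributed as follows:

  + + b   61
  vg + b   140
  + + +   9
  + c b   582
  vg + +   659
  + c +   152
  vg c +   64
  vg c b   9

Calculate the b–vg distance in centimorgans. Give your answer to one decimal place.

18.5 centimorgans

The two most frequent reciprocal classes, + c b and vg + +, are the parental types, so the F1 was + c b / vg + +.
The two rarest classes, vg c b and + + +, are the double crossovers. Comparing them with the parentals, only the vg allele has switched, so vg is the middle locus and the order is c – vg – b.
Crossovers in the vg–b interval produce the single-crossover classes + c + and vg + b (152 + 140 = 292) plus the double crossovers (18).
RF(vg–b) = (292 + 18) / 1676 = 310/1676 = 0.1850 → 18.5 centimorgans.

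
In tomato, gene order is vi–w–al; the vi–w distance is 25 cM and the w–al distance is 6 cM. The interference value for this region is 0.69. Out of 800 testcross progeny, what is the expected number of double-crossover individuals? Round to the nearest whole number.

4

Map distances give recombination frequencies of 0.250 and 0.060 for the two intervals.
With interference 0.69 (so coincidence = 0.31), expected double-crossover frequency = 0.250 × 0.060 × 0.31 = 0.00465.
Expected number = 0.00465 × 800 = 3.72 ≈ 4.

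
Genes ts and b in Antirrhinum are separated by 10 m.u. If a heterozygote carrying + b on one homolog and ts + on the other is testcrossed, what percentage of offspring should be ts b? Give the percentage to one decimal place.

5.0%

A map distance of 10 m.u. corresponds to a recombination frequency of 0.100.
The F1 is + b / ts +, so ts b is a recombinant gamete class with expected frequency r/2 = 0.100/2 = 0.0500.
That is 0.0500 = 5.0% of the progeny.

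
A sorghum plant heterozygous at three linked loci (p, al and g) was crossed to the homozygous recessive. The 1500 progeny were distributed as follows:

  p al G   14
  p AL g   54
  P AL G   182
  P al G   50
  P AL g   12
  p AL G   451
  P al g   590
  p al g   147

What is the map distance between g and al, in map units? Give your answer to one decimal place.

8.7 map units

The two most frequent reciprocal classes, p AL G and P al g, are the parental types, so the F1 was p AL G / P al g.
The two rarest classes, p al G and P AL g, are the double crossovers. Comparing them with the parentals, only the al allele has switched, so al is the middle locus and the order is g – al – p.
Crossovers in the g–al interval produce the single-crossover classes p AL g and P al G (54 + 50 = 104) plus the double crossovers (26).
RF(g–al) = (104 + 26) / 1500 = 130/1500 = 0.0867 → 8.7 map units.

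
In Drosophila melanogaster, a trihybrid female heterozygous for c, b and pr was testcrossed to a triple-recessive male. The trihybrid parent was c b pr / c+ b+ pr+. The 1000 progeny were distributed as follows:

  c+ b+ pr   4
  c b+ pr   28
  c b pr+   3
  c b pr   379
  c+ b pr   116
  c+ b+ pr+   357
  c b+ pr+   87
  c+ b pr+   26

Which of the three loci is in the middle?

pr

The two rarest classes, c b pr+ and c+ b+ pr, are the double crossovers. Comparing them with the parentals, only the pr allele has switched, so pr is the middle locus and the order is b – pr – c.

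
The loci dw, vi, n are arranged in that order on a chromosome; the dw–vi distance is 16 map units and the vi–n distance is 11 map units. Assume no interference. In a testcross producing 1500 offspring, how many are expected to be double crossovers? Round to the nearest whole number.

Map distances give recombination frequencies of 0.160 and 0.110 for the two intervals.
With no interference, expected double-crossover frequency = 0.160 × 0.110 = 0.01760.
Expected number = 0.01760 × 1500 = 26.40 ≈ 26.

26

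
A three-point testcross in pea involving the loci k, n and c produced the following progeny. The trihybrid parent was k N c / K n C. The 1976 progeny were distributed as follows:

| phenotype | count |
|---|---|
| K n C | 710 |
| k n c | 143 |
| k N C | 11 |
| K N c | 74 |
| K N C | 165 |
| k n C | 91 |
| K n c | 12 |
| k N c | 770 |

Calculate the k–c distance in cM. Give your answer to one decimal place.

The two rarest classes, k N C and K n c, are the double crossovers. Comparing them with the parentals, only the c allele has switched, so c is the middle locus and the order is n – c – k.
Crossovers in the c–k interval produce the single-crossover classes K N c and k n C (74 + 91 = 165) plus the double crossovers (23).
RF(c–k) = (165 + 23) / 1976 = 188/1976 = 0.0951 → 9.5 cM.

9.5 cM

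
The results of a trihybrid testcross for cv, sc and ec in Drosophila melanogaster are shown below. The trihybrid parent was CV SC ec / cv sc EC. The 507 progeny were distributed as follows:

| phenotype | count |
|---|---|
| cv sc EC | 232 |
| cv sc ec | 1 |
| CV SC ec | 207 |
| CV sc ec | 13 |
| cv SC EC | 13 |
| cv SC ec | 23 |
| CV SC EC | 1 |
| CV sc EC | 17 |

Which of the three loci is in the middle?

ec

The two rarest classes, CV SC EC and cv sc ec, are the double crossovers. Comparing them with the parentals, only the ec allele has switched, so ec is the middle locus and the order is sc – ec – cv.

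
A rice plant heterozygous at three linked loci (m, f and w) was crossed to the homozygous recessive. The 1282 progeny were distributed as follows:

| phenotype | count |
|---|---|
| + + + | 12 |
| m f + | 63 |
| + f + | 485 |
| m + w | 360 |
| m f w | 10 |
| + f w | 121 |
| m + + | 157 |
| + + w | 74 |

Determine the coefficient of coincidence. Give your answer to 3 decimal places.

The two most frequent reciprocal classes, + f + and m + w, are the parental types, so the F1 was + f + / m + w.
The two rarest classes, + + + and m f w, are the double crossovers. Comparing them with the parentals, only the f allele has switched, so f is the middle locus and the order is w – f – m.
w–f: (278 + 22)/1282 = 0.2340; f–m: (137 + 22)/1282 = 0.1240.
Expected DCO frequency = 0.2340 × 0.1240 ≈ 0.02902; observed = 22/1282 ≈ 0.01716.
Coefficient of coincidence = 0.01716/0.02902 ≈ 0.591.

0.591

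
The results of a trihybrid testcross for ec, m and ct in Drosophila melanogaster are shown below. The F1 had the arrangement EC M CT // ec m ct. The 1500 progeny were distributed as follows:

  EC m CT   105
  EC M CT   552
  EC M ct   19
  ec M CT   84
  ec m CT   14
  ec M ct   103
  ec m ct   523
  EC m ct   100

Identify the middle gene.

ct

The two rarest classes, EC M ct and ec m CT, are the double crossovers. Comparing them with the parentals, only the ct allele has switched, so ct is the middle locus and the order is ec – ct – m.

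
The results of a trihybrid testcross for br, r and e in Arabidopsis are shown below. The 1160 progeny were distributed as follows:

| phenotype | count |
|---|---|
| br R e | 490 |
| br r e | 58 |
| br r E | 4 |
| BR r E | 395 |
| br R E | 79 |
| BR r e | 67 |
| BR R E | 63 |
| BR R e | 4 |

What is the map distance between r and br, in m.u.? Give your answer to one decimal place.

The two most frequent reciprocal classes, BR r E and br R e, are the parental types, so the F1 was BR r E / br R e.
The two rarest classes, br r E and BR R e, are the double crossovers. Comparing them with the parentals, only the br allele has switched, so br is the middle locus and the order is e – br – r.
Crossovers in the br–r interval produce the single-crossover classes BR R E and br r e (63 + 58 = 121) plus the double crossovers (8).
RF(br–r) = (121 + 8) / 1160 = 129/1160 = 0.1112 → 11.1 m.u.

11.1 m.u.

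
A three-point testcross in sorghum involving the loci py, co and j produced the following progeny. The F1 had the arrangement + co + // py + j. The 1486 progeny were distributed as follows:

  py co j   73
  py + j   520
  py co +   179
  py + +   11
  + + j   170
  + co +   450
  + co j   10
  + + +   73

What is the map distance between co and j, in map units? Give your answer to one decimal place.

The two rarest classes, + co j and py + +, are the double crossovers. Comparing them with the parentals, only the j allele has switched, so j is the middle locus and the order is py – j – co.
Crossovers in the j–co interval produce the single-crossover classes + + + and py co j (73 + 73 = 146) plus the double crossovers (21).
RF(j–co) = (146 + 21) / 1486 = 167/1486 = 0.1124 → 11.2 map units.

11.2 map units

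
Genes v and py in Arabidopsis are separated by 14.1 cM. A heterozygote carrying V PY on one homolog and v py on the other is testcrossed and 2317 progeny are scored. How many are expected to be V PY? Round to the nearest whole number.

995

A map distance of 14.1 cM corresponds to a recombination frequency of 0.141.
The F1 is V PY / v py, so V PY is a parental gamete class with expected frequency (1 − r)/2 = 0.859/2 = 0.4295.
Expected number = 0.4295 × 2317 = 995.15 ≈ 995.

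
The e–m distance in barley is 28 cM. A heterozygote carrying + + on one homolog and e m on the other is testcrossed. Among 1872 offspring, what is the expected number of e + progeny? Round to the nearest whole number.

A map distance of 28 cM corresponds to a recombination frequency of 0.280.
The F1 is + + / e m, so e + is a recombinant gamete class with expected frequency r/2 = 0.280/2 = 0.1400.
Expected number = 0.1400 × 1872 = 262.08 ≈ 262.

262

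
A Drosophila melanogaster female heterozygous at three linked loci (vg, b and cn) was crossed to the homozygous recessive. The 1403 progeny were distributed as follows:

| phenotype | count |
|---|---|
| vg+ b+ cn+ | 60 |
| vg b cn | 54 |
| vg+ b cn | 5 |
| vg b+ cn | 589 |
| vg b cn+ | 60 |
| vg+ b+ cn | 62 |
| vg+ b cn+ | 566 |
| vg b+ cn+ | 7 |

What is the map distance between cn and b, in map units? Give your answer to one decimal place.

9.0 map units

The two most frequent reciprocal classes, vg+ b cn+ and vg b+ cn, are the parental types, so the F1 was vg+ b cn+ / vg b+ cn.
The two rarest classes, vg+ b cn and vg b+ cn+, are the double crossovers. Comparing them with the parentals, only the cn allele has switched, so cn is the middle locus and the order is vg – cn – b.
Crossovers in the cn–b interval produce the single-crossover classes vg+ b+ cn+ and vg b cn (60 + 54 = 114) plus the double crossovers (12).
RF(cn–b) = (114 + 12) / 1403 = 126/1403 = 0.0898 → 9.0 map units.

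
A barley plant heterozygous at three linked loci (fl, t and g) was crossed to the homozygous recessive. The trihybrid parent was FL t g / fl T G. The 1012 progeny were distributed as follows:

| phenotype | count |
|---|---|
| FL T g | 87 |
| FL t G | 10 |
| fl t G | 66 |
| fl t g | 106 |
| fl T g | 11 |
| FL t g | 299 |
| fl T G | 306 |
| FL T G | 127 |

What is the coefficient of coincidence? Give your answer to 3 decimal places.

0.481

The two rarest classes, FL t G and fl T g, are the double crossovers. Comparing them with the parentals, only the g allele has switched, so g is the middle locus and the order is t – g – fl.
t–g: (153 + 21)/1012 = 0.1719; g–fl: (233 + 21)/1012 = 0.2510.
Expected DCO frequency = 0.1719 × 0.2510 ≈ 0.04315; observed = 21/1012 ≈ 0.02075.
Coefficient of coincidence = 0.02075/0.04315 ≈ 0.481.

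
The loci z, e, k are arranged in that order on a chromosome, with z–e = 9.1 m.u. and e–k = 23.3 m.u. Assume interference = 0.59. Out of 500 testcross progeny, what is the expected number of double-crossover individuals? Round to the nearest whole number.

4

Map distances give recombination frequencies of 0.091 and 0.233 for the two intervals.
With interference 0.59 (so coincidence = 0.41), expected double-crossover frequency = 0.091 × 0.233 × 0.41 = 0.00869.
Expected number = 0.00869 × 500 = 4.35 ≈ 4.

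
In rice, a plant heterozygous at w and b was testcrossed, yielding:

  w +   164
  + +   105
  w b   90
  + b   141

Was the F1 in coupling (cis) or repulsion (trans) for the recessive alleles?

The two most frequent classes are + b (141) and w + (164); these are the parental (non-recombinant) types.
So the F1 carried + b on one chromosome and w + on the other — the recessive alleles are on opposite chromosomes (trans / repulsion).

trans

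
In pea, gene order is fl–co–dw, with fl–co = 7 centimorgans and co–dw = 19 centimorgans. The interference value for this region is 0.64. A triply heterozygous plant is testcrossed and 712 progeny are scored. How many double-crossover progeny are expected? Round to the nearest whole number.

3

Map distances give recombination frequencies of 0.070 and 0.190 for the two intervals.
With interference 0.64 (so coincidence = 0.36), expected double-crossover frequency = 0.070 × 0.190 × 0.36 = 0.00479.
Expected number = 0.00479 × 712 = 3.41 ≈ 3.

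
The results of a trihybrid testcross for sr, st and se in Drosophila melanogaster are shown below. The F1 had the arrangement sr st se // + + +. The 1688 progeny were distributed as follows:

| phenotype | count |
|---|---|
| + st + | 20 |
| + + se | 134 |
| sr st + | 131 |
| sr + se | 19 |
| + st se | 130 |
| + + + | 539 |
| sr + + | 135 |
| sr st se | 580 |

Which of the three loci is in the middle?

The two rarest classes, sr + se and + st +, are the double crossovers. Comparing them with the parentals, only the st allele has switched, so st is the middle locus and the order is se – st – sr.

st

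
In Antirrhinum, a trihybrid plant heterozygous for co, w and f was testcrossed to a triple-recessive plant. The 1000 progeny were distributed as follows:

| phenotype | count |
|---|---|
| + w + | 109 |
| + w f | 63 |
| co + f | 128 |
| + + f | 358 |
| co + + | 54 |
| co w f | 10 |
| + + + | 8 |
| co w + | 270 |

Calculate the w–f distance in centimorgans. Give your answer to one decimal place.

13.5 centimorgans

The two most frequent reciprocal classes, co w + and + + f, are the parental types, so the F1 was co w + / + + f.
The two rarest classes, co w f and + + +, are the double crossovers. Comparing them with the parentals, only the f allele has switched, so f is the middle locus and the order is w – f – co.
Crossovers in the w–f interval produce the single-crossover classes co + + and + w f (54 + 63 = 117) plus the double crossovers (18).
RF(w–f) = (117 + 18) / 1000 = 135/1000 = 0.1350 → 13.5 centimorgans.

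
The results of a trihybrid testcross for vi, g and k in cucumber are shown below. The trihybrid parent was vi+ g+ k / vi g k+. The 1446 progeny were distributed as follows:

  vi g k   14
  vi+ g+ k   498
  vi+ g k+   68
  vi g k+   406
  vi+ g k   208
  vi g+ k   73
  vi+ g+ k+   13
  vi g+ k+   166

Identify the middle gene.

k

The two rarest classes, vi+ g+ k+ and vi g k, are the double crossovers. Comparing them with the parentals, only the k allele has switched, so k is the middle locus and the order is vi – k – g.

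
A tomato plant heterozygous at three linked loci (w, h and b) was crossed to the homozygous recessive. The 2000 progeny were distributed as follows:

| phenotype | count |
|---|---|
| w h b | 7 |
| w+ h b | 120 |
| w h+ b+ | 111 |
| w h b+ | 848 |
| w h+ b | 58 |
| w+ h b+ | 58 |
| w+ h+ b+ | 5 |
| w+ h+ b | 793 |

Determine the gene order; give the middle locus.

b

The two most frequent reciprocal classes, w+ h+ b and w h b+, are the parental types, so the F1 was w+ h+ b / w h b+.
The two rarest classes, w+ h+ b+ and w h b, are the double crossovers. Comparing them with the parentals, only the b allele has switched, so b is the middle locus and the order is h – b – w.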